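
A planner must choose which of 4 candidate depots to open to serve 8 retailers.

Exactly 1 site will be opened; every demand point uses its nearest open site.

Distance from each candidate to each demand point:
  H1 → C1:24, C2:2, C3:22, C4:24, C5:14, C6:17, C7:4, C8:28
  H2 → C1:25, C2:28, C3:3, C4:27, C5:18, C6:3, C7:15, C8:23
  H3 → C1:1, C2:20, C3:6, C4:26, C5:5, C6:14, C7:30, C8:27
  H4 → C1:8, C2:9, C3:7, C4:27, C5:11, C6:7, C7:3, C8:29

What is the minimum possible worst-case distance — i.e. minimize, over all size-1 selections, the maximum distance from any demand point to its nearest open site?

28

Open {H1}.
  Farthest demand point is C8 at distance 28 (to H1); all others are ≤ 28.
With {H2} the worst case is 28.
With {H4} the worst case is 29.
No size-1 selection achieves below 28.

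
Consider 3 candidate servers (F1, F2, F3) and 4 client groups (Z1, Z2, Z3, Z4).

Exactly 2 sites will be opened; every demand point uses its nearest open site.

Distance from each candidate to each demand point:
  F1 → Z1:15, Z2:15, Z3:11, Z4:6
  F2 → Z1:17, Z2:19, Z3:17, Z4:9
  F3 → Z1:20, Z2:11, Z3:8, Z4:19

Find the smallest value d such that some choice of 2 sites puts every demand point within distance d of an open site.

Open {F1, F2}.
  Farthest demand point is Z1 at distance 15 (to F1); all others are ≤ 15.
With {F1, F3} the worst case is 15.
With {F2, F3} the worst case is 17.
No size-2 selection achieves below 15.

15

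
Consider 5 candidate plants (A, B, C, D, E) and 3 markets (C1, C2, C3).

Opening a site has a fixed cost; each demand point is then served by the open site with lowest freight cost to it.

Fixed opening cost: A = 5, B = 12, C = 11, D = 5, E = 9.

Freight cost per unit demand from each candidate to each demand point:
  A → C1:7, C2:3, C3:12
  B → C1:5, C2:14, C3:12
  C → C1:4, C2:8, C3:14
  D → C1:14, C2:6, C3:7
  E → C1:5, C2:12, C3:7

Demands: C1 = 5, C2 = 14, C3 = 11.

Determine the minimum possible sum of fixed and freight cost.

158

Open {A, E}: assign each demand point to its cheapest open site.
  C1→E 5×5=25, C2→A 14×3=42, C3→E 11×7=77
  freight cost 144, fixed 14 → total 158.
Compare {A, C, D}: freight cost 139 + fixed 21 = 160.
Compare {A, D, E}: freight cost 144 + fixed 19 = 163.
Compare {A, D}: freight cost 154 + fixed 10 = 164.
All other subsets cost ≥ 160. Minimum total cost: 158.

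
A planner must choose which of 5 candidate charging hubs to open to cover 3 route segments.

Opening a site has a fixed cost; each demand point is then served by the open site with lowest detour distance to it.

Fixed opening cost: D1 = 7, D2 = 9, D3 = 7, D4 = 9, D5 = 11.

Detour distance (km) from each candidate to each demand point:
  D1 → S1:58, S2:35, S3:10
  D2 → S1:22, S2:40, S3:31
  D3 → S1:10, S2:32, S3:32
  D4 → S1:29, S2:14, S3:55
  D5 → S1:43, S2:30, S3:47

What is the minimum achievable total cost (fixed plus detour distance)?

Open {D1, D3, D4}: assign each demand point to its cheapest open site.
  S1→D3 10, S2→D4 14, S3→D1 10
  detour distance 34, fixed 23 → total 57.
Compare {D1, D3}: detour distance 52 + fixed 14 = 66.
Compare {D1, D2, D3, D4}: detour distance 34 + fixed 32 = 66.
Compare {D1, D3, D4, D5}: detour distance 34 + fixed 34 = 68.
All other subsets cost ≥ 66. Minimum total cost: 57.

57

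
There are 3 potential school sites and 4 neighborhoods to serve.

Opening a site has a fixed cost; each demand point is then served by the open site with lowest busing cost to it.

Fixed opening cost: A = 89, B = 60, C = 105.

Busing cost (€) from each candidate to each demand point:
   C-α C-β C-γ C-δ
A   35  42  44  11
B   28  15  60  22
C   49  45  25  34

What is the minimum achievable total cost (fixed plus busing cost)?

185

Open {B}: assign each demand point to its cheapest open site.
  C-α→B 28, C-β→B 15, C-γ→B 60, C-δ→B 22
  busing cost 125, fixed 60 → total 185.
Compare {A}: busing cost 132 + fixed 89 = 221.
Compare {A, B}: busing cost 98 + fixed 149 = 247.
Compare {B, C}: busing cost 90 + fixed 165 = 255.
All other subsets cost ≥ 221. Minimum total cost: 185.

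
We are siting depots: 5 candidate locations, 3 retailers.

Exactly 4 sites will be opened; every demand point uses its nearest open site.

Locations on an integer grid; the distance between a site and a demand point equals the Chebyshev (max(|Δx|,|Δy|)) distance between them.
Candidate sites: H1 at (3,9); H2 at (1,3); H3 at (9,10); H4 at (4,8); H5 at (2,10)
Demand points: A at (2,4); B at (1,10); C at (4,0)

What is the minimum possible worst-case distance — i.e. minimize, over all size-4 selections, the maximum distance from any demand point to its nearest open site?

Open {H1, H2, H3, H4}.
  Farthest demand point is C at distance 3 (to H2); all others are ≤ 3.
With {H1, H2, H3, H5} the worst case is 3.
With {H1, H2, H4, H5} the worst case is 3.
No size-4 selection achieves below 3.

3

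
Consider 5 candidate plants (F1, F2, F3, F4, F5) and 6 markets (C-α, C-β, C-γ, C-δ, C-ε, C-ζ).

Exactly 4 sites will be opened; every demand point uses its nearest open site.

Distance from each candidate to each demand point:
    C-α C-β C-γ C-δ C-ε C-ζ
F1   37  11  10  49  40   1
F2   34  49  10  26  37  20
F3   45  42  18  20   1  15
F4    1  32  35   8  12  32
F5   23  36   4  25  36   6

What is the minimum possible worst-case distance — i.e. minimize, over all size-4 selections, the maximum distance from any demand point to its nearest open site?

Open {F1, F2, F3, F4}.
  Farthest demand point is C-β at distance 11 (to F1); all others are ≤ 11.
With {F1, F3, F4, F5} the worst case is 11.
With {F1, F2, F4, F5} the worst case is 12.
No size-4 selection achieves below 11.

11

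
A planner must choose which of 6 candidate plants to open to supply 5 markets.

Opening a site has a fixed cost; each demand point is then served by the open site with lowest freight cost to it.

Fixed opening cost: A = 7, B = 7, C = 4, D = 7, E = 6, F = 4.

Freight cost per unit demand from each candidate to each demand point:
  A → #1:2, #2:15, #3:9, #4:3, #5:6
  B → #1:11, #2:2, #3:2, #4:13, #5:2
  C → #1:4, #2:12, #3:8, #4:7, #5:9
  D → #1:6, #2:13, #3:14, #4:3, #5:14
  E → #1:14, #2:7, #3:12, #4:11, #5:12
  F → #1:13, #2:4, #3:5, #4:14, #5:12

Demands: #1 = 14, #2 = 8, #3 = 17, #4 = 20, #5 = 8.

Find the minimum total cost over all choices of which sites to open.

168

Open {A, B}: assign each demand point to its cheapest open site.
  #1→A 14×2=28, #2→B 8×2=16, #3→B 17×2=34, #4→A 20×3=60, #5→B 8×2=16
  freight cost 154, fixed 14 → total 168.
Compare {A, B, C}: freight cost 154 + fixed 18 = 172.
Compare {A, B, F}: freight cost 154 + fixed 18 = 172.
Compare {A, B, E}: freight cost 154 + fixed 20 = 174.
All other subsets cost ≥ 172. Minimum total cost: 168.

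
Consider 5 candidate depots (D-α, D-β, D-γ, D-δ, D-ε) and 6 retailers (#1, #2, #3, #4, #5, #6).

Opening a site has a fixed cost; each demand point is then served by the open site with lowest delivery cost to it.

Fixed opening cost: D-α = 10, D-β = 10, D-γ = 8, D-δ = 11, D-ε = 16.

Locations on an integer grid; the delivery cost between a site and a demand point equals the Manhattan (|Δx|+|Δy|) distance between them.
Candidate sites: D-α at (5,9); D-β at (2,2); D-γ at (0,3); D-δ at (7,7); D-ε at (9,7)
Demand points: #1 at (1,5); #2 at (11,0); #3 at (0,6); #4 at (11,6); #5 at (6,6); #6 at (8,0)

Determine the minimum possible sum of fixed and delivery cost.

Open {D-γ, D-δ}: assign each demand point to its cheapest open site.
  #1→D-γ 3, #2→D-δ 11, #3→D-γ 3, #4→D-δ 5, #5→D-δ 2, #6→D-δ 8
  delivery cost 32, fixed 19 → total 51.
Compare {D-δ}: delivery cost 42 + fixed 11 = 53.
Compare {D-γ, D-ε}: delivery cost 30 + fixed 24 = 54.
Compare {D-β, D-δ}: delivery cost 36 + fixed 21 = 57.
All other subsets cost ≥ 53. Minimum total cost: 51.

51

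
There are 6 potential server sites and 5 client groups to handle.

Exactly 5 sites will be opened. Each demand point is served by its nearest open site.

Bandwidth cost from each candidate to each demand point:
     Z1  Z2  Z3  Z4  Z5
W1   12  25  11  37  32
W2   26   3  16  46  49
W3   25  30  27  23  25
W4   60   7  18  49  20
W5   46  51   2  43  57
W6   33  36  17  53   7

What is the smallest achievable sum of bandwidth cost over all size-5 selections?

47

Open {W1, W2, W3, W5, W6}.
  Z1→W1 12, Z2→W2 3, Z3→W5 2, Z4→W3 23, Z5→W6 7  ⇒ total 47.
Compare {W1, W3, W4, W5, W6}: total 51.
Compare {W1, W2, W3, W4, W6}: total 56.
No size-5 selection does better; minimum is 47.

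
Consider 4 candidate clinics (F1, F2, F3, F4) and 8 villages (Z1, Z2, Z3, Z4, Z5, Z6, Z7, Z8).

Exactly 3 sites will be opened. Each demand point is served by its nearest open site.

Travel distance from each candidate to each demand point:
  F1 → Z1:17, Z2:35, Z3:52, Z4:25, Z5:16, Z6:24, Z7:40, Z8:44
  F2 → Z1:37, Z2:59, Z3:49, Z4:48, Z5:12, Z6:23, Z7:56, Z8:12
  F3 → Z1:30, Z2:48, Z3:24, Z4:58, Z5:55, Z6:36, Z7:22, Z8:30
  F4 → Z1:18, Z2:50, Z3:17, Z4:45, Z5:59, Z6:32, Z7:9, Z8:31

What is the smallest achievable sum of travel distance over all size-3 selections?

Open {F1, F2, F4}.
  Z1→F1 17, Z2→F1 35, Z3→F4 17, Z4→F1 25, Z5→F2 12, Z6→F2 23, Z7→F4 9, Z8→F2 12  ⇒ total 150.
Compare {F1, F2, F3}: total 170.
Compare {F1, F3, F4}: total 173.
No size-3 selection does better; minimum is 150.

150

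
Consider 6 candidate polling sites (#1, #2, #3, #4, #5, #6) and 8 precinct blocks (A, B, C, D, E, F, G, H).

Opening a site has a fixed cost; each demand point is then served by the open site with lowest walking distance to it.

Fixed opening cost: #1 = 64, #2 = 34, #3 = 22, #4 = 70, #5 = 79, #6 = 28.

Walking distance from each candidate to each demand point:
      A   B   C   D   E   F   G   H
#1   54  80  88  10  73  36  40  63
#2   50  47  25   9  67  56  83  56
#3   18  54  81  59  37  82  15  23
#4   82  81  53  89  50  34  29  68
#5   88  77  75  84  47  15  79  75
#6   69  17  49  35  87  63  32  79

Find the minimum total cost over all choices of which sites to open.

284

Open {#2, #3, #6}: assign each demand point to its cheapest open site.
  A→#3 18, B→#6 17, C→#2 25, D→#2 9, E→#3 37, F→#2 56, G→#3 15, H→#3 23
  walking distance 200, fixed 84 → total 284.
Compare {#2, #3}: walking distance 230 + fixed 56 = 286.
Compare {#3, #6}: walking distance 257 + fixed 50 = 307.
Compare {#1, #3, #6}: walking distance 205 + fixed 114 = 319.
All other subsets cost ≥ 286. Minimum total cost: 284.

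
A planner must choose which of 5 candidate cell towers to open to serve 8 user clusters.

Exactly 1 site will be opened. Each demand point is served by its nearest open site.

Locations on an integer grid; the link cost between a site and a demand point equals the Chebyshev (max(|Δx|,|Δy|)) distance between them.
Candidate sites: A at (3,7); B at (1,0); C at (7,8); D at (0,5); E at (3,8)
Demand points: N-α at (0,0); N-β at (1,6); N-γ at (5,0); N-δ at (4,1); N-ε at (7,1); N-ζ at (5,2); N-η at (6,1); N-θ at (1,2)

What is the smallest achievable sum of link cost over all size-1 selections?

Open {B}.
  N-α→B 1, N-β→B 6, N-γ→B 4, N-δ→B 3, N-ε→B 6, N-ζ→B 4, N-η→B 5, N-θ→B 2  ⇒ total 31.
Compare {D}: total 36.
Compare {A}: total 44.
No size-1 selection does better; minimum is 31.

31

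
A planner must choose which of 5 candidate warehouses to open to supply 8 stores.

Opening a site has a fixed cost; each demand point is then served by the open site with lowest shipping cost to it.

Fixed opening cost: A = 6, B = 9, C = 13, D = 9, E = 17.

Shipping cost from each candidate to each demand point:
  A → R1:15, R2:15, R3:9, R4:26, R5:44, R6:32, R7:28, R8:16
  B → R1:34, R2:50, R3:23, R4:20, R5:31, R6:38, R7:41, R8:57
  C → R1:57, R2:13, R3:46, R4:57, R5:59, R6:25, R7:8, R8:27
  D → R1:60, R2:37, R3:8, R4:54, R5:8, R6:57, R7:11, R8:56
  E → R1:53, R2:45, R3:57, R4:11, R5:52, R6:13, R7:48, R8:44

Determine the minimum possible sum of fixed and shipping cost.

Open {A, D, E}: assign each demand point to its cheapest open site.
  R1→A 15, R2→A 15, R3→D 8, R4→E 11, R5→D 8, R6→E 13, R7→D 11, R8→A 16
  shipping cost 97, fixed 32 → total 129.
Compare {A, C, D, E}: shipping cost 92 + fixed 45 = 137.
Compare {A, B, D, E}: shipping cost 97 + fixed 41 = 138.
Compare {A, D}: shipping cost 131 + fixed 15 = 146.
All other subsets cost ≥ 137. Minimum total cost: 129.

129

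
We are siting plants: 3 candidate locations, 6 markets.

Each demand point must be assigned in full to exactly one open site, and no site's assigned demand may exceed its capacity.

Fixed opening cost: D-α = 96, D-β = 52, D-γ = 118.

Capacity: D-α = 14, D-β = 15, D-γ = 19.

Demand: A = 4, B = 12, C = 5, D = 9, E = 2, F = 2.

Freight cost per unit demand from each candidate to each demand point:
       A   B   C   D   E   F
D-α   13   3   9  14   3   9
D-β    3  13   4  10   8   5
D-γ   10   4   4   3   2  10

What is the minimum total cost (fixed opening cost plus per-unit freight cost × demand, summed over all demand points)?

Open {D-β, D-γ}; cheapest assignment that respects the capacities:
  D-β (cap 15, load 15): A, D, F — cost 4×3 + 9×10 + 2×5 = 112
  D-γ (cap 19, load 19): B, C, E — cost 12×4 + 5×4 + 2×2 = 72
  Shipping 184, fixed 170 → total 354.
  Any other capacity-feasible assignment to {D-β, D-γ} ships for at least 184.
Compare {D-α, D-β, D-γ}: its best feasible assignment gives total 375.
Every other set of open sites that can feasibly serve all demand totals ≥ 375 even under its best assignment. Minimum: 354.

354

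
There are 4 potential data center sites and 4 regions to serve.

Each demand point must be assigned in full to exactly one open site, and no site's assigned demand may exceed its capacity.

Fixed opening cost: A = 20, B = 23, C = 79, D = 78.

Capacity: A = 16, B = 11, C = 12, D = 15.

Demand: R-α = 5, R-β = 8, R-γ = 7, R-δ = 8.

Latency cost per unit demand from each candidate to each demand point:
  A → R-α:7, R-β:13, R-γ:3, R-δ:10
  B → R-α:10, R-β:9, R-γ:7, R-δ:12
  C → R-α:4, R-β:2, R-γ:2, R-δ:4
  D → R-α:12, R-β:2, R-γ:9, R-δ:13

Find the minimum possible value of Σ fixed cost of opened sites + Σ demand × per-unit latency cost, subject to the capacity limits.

Open {A, D}; cheapest assignment that respects the capacities:
  A (cap 16, load 15): R-γ, R-δ — cost 7×3 + 8×10 = 101
  D (cap 15, load 13): R-α, R-β — cost 5×12 + 8×2 = 76
  Shipping 177, fixed 98 → total 275.
  Any other capacity-feasible assignment to {A, D} ships for at least 177.
Compare {A, C, D}: its best feasible assignment gives total 281.
Compare {A, B, C}: its best feasible assignment gives total 282.
Every other set of open sites that can feasibly serve all demand totals ≥ 281 even under its best assignment. Minimum: 275.

275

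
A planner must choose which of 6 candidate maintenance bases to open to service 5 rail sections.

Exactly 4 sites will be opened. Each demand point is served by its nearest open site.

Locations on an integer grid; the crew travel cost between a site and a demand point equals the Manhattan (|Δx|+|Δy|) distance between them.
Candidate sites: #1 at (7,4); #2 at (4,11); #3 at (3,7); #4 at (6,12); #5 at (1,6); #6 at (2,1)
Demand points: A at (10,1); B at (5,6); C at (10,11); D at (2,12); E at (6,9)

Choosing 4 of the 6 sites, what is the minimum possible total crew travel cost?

Open {#1, #2, #3, #4}.
  A→#1 6, B→#3 3, C→#4 5, D→#2 3, E→#4 3  ⇒ total 20.
Compare {#1, #2, #4, #5}: total 21.
Compare {#1, #2, #4, #6}: total 21.
No size-4 selection does better; minimum is 20.

20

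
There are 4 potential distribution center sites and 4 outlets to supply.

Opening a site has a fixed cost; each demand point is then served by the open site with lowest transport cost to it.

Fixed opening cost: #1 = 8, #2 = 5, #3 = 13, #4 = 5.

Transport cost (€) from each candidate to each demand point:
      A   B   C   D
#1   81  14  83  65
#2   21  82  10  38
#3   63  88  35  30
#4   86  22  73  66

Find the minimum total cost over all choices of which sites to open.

Open {#1, #2}: assign each demand point to its cheapest open site.
  A→#2 21, B→#1 14, C→#2 10, D→#2 38
  transport cost 83, fixed 13 → total 96.
Compare {#2, #4}: transport cost 91 + fixed 10 = 101.
Compare {#1, #2, #3}: transport cost 75 + fixed 26 = 101.
Compare {#1, #2, #4}: transport cost 83 + fixed 18 = 101.
All other subsets cost ≥ 101. Minimum total cost: 96.

96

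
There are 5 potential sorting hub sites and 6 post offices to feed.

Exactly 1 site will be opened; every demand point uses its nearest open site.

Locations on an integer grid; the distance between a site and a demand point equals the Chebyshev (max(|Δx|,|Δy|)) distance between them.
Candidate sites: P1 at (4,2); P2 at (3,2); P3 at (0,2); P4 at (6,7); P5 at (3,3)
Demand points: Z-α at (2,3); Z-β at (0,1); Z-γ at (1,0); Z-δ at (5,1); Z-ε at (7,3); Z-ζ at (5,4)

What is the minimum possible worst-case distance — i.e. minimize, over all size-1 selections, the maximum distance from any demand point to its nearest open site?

Open {P1}.
  Farthest demand point is Z-β at distance 4 (to P1); all others are ≤ 4.
With {P2} the worst case is 4.
With {P5} the worst case is 4.
No size-1 selection achieves below 4.

4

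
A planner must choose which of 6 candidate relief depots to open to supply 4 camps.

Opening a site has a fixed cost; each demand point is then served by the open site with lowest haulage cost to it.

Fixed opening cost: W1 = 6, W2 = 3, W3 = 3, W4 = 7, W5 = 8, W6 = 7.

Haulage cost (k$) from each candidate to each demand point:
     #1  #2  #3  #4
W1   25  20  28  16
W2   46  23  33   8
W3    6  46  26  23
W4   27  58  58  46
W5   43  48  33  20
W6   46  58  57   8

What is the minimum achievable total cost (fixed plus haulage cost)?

Open {W2, W3}: assign each demand point to its cheapest open site.
  #1→W3 6, #2→W2 23, #3→W3 26, #4→W2 8
  haulage cost 63, fixed 6 → total 69.
Compare {W1, W2, W3}: haulage cost 60 + fixed 12 = 72.
Compare {W1, W3, W6}: haulage cost 60 + fixed 16 = 76.
Compare {W2, W3, W4}: haulage cost 63 + fixed 13 = 76.
All other subsets cost ≥ 72. Minimum total cost: 69.

69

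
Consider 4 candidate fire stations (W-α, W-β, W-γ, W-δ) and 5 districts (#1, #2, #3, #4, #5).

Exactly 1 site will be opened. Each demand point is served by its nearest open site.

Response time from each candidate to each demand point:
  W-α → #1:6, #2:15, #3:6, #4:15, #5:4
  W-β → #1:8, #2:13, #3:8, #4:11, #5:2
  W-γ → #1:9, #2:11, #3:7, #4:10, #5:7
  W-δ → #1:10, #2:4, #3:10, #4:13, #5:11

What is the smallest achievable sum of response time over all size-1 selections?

Open {W-β}.
  #1→W-β 8, #2→W-β 13, #3→W-β 8, #4→W-β 11, #5→W-β 2  ⇒ total 42.
Compare {W-γ}: total 44.
Compare {W-α}: total 46.
No size-1 selection does better; minimum is 42.

42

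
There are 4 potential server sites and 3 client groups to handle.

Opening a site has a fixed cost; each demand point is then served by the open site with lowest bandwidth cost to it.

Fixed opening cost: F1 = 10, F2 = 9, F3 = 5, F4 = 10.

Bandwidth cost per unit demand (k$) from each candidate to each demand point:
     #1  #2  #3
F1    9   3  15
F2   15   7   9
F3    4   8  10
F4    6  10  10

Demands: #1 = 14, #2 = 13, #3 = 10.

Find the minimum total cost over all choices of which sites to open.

Open {F1, F2, F3}: assign each demand point to its cheapest open site.
  #1→F3 14×4=56, #2→F1 13×3=39, #3→F2 10×9=90
  bandwidth cost 185, fixed 24 → total 209.
Compare {F1, F3}: bandwidth cost 195 + fixed 15 = 210.
Compare {F1, F2, F3, F4}: bandwidth cost 185 + fixed 34 = 219.
Compare {F1, F3, F4}: bandwidth cost 195 + fixed 25 = 220.
All other subsets cost ≥ 210. Minimum total cost: 209.

209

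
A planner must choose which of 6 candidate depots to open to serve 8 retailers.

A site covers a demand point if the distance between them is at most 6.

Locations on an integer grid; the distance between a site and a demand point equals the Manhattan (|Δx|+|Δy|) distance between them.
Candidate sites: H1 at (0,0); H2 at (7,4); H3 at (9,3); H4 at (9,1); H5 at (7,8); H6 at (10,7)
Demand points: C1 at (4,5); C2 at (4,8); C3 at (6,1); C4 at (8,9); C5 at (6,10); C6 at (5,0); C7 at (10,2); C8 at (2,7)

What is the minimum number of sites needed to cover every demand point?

2

Coverage sets (demand points within 6 of each site):
  H1: {C6}
  H2: {C1, C3, C4, C6, C7}
  H3: {C3, C7}
  H4: {C3, C6, C7}
  H5: {C1, C2, C4, C5, C8}
  H6: {C4, C7}
No single site covers all 8 demand points.
But {H2, H5} covers everything, so the minimum is 2.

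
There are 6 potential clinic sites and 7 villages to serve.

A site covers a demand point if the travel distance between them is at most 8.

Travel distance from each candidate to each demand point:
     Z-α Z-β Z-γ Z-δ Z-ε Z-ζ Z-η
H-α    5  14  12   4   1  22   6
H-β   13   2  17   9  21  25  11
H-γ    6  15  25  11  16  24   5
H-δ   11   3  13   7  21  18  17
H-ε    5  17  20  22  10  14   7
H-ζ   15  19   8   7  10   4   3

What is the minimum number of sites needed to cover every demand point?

3

Coverage sets (demand points within 8 of each site):
  H-α: {Z-α, Z-δ, Z-ε, Z-η}
  H-β: {Z-β}
  H-γ: {Z-α, Z-η}
  H-δ: {Z-β, Z-δ}
  H-ε: {Z-α, Z-η}
  H-ζ: {Z-γ, Z-δ, Z-ζ, Z-η}
No 2 sites suffice: every size-2 union leaves at least one demand point uncovered.
But {H-α, H-β, H-ζ} covers everything, so the minimum is 3.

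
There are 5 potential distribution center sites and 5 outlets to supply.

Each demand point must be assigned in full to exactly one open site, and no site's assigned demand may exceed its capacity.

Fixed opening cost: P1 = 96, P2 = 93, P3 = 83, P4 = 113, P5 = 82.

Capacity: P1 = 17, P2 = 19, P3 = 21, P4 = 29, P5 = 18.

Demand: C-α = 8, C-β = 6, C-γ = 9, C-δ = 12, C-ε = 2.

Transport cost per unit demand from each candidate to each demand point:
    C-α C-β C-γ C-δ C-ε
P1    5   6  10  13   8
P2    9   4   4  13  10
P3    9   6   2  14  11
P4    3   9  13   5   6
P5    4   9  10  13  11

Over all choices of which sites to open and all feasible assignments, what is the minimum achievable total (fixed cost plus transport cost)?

Open {P3, P4}; cheapest assignment that respects the capacities:
  P3 (cap 21, load 15): C-β, C-γ — cost 6×6 + 9×2 = 54
  P4 (cap 29, load 22): C-α, C-δ, C-ε — cost 8×3 + 12×5 + 2×6 = 96
  Shipping 150, fixed 196 → total 346.
  Any other capacity-feasible assignment to {P3, P4} ships for at least 150.
Compare {P2, P4}: its best feasible assignment gives total 362.
Compare {P2, P3, P4}: its best feasible assignment gives total 427.
Every other set of open sites that can feasibly serve all demand totals ≥ 362 even under its best assignment. Minimum: 346.

346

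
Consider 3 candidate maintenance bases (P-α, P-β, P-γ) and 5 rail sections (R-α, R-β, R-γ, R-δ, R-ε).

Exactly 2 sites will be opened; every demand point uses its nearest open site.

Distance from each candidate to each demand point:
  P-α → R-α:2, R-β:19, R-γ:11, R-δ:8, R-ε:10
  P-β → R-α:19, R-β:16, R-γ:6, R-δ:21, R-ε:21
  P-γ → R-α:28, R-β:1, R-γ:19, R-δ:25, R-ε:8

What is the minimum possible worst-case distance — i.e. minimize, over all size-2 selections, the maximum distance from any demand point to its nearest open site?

Open {P-α, P-γ}.
  Farthest demand point is R-γ at distance 11 (to P-α); all others are ≤ 11.
With {P-α, P-β} the worst case is 16.
With {P-β, P-γ} the worst case is 21.
No size-2 selection achieves below 11.

11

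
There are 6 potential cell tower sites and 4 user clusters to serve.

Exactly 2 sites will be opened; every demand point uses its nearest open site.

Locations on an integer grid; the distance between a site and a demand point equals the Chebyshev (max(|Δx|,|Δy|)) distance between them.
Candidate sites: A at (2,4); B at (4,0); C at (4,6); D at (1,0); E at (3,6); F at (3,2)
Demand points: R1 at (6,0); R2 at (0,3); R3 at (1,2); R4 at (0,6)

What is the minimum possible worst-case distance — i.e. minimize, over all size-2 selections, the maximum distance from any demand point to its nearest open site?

Open {A, B}.
  Farthest demand point is R1 at distance 2 (to B); all others are ≤ 2.
With {A, F} the worst case is 3.
With {B, E} the worst case is 3.
No size-2 selection achieves below 2.

2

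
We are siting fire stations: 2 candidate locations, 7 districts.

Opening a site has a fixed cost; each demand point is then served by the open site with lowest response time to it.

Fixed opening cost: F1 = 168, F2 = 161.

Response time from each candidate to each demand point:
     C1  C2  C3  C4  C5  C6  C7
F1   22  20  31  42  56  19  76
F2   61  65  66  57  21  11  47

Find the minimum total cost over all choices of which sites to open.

Open {F1}: assign each demand point to its cheapest open site.
  C1→F1 22, C2→F1 20, C3→F1 31, C4→F1 42, C5→F1 56, C6→F1 19, C7→F1 76
  response time 266, fixed 168 → total 434.
Compare {F2}: response time 328 + fixed 161 = 489.
Compare {F1, F2}: response time 194 + fixed 329 = 523.

434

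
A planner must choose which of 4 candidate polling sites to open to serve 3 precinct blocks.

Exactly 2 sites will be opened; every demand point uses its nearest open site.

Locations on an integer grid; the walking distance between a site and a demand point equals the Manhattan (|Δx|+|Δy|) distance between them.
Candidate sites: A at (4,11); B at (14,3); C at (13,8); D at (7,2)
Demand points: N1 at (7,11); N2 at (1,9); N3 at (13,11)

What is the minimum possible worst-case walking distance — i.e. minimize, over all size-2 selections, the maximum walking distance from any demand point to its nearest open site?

5

Open {A, C}.
  Farthest demand point is N2 at walking distance 5 (to A); all others are ≤ 5.
With {A, B} the worst case is 9.
With {A, D} the worst case is 9.
No size-2 selection achieves below 5.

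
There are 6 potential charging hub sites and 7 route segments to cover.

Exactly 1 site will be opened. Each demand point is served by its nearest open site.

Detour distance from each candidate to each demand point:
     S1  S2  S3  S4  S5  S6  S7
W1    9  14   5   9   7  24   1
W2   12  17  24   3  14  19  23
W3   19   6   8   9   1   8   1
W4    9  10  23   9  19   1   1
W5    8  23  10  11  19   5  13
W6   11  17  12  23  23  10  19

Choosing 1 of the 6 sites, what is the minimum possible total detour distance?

52

Open {W3}.
  S1→W3 19, S2→W3 6, S3→W3 8, S4→W3 9, S5→W3 1, S6→W3 8, S7→W3 1  ⇒ total 52.
Compare {W1}: total 69.
Compare {W4}: total 72.
No size-1 selection does better; minimum is 52.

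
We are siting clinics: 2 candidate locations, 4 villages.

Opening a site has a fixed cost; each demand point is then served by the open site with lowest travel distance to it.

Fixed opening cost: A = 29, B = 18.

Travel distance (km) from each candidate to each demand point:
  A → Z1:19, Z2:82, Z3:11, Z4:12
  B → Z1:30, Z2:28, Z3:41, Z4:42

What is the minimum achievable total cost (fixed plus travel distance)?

117

Open {A, B}: assign each demand point to its cheapest open site.
  Z1→A 19, Z2→B 28, Z3→A 11, Z4→A 12
  travel distance 70, fixed 47 → total 117.
Compare {A}: travel distance 124 + fixed 29 = 153.
Compare {B}: travel distance 141 + fixed 18 = 159.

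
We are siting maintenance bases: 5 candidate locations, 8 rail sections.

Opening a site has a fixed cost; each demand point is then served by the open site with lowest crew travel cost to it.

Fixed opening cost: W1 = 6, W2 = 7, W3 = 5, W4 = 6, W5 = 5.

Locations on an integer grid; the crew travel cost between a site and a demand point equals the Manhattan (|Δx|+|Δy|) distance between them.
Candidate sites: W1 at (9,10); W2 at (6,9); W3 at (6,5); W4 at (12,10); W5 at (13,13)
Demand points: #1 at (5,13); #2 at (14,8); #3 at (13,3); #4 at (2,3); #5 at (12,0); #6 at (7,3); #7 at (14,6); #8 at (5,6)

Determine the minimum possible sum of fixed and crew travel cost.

Open {W3, W4}: assign each demand point to its cheapest open site.
  #1→W3 9, #2→W4 4, #3→W4 8, #4→W3 6, #5→W4 10, #6→W3 3, #7→W4 6, #8→W3 2
  crew travel cost 48, fixed 11 → total 59.
Compare {W2, W3, W4}: crew travel cost 44 + fixed 18 = 62.
Compare {W3, W5}: crew travel cost 53 + fixed 10 = 63.
Compare {W1, W3, W4}: crew travel cost 46 + fixed 17 = 63.
All other subsets cost ≥ 62. Minimum total cost: 59.

59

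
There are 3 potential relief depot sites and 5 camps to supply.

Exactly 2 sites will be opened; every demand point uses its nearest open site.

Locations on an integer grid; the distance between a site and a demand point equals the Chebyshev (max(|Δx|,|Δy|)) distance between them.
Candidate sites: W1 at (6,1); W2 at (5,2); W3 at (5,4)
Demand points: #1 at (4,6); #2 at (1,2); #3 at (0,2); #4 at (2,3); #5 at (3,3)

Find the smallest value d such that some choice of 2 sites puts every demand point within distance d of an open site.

Open {W1, W2}.
  Farthest demand point is #3 at distance 5 (to W2); all others are ≤ 5.
With {W1, W3} the worst case is 5.
With {W2, W3} the worst case is 5.
No size-2 selection achieves below 5.

5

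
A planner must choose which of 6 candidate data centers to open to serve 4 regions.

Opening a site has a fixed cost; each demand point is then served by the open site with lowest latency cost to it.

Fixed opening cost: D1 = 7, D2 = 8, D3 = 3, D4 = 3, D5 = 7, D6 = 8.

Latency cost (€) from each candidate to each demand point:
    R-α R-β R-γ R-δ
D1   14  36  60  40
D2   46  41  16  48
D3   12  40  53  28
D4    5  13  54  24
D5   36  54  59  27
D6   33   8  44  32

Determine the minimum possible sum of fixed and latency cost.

69

Open {D2, D4}: assign each demand point to its cheapest open site.
  R-α→D4 5, R-β→D4 13, R-γ→D2 16, R-δ→D4 24
  latency cost 58, fixed 11 → total 69.
Compare {D2, D3, D4}: latency cost 58 + fixed 14 = 72.
Compare {D2, D4, D6}: latency cost 53 + fixed 19 = 72.
Compare {D2, D3, D4, D6}: latency cost 53 + fixed 22 = 75.
All other subsets cost ≥ 72. Minimum total cost: 69.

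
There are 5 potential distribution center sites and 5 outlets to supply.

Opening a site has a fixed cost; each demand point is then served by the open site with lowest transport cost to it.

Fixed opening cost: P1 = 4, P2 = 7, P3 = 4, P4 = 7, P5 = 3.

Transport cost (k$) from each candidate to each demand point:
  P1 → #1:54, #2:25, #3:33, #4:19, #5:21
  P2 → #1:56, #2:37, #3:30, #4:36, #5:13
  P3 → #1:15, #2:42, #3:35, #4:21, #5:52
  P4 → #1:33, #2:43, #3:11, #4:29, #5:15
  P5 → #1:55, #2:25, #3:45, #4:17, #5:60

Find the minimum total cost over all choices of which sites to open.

Open {P3, P4, P5}: assign each demand point to its cheapest open site.
  #1→P3 15, #2→P5 25, #3→P4 11, #4→P5 17, #5→P4 15
  transport cost 83, fixed 14 → total 97.
Compare {P1, P3, P4}: transport cost 85 + fixed 15 = 100.
Compare {P1, P3, P4, P5}: transport cost 83 + fixed 18 = 101.
Compare {P2, P3, P4, P5}: transport cost 81 + fixed 21 = 102.
All other subsets cost ≥ 100. Minimum total cost: 97.

97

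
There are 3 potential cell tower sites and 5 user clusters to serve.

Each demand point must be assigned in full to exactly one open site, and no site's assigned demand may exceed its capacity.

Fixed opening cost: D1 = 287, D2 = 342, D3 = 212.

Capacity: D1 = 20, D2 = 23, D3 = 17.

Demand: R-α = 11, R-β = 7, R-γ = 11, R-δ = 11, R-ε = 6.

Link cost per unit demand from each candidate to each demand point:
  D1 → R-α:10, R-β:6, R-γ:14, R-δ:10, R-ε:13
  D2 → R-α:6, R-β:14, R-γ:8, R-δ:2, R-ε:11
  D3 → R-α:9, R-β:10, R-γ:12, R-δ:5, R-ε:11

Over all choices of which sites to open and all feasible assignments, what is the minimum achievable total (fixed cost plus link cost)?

1158

Open {D1, D2, D3}; cheapest assignment that respects the capacities:
  D1 (cap 20, load 7): R-β — cost 7×6 = 42
  D2 (cap 23, load 22): R-α, R-γ — cost 11×6 + 11×8 = 154
  D3 (cap 17, load 17): R-δ, R-ε — cost 11×5 + 6×11 = 121
  Shipping 317, fixed 841 → total 1158.
  Any other capacity-feasible assignment to {D1, D2, D3} ships for at least 317.
Total demand is 46 and no other set of sites has combined capacity ≥ 46, so {D1, D2, D3} is the only feasible choice of open sites. Minimum: 1158.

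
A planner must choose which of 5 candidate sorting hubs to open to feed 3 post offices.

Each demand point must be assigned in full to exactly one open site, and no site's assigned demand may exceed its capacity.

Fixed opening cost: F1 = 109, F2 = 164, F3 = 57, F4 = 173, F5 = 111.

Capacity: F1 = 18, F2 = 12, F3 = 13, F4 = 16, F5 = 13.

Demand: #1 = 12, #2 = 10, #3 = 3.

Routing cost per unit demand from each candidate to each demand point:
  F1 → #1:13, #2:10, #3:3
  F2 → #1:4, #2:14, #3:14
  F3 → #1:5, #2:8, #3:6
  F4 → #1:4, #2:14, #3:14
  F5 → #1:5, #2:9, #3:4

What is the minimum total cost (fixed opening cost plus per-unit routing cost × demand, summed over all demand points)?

Open {F3, F5}; cheapest assignment that respects the capacities:
  F3 (cap 13, load 13): #2, #3 — cost 10×8 + 3×6 = 98
  F5 (cap 13, load 12): #1 — cost 12×5 = 60
  Shipping 158, fixed 168 → total 326.
  Any other capacity-feasible assignment to {F3, F5} ships for at least 158.
Compare {F1, F3}: its best feasible assignment gives total 335.
Compare {F2, F3}: its best feasible assignment gives total 367.
Every other set of open sites that can feasibly serve all demand totals ≥ 335 even under its best assignment. Minimum: 326.

326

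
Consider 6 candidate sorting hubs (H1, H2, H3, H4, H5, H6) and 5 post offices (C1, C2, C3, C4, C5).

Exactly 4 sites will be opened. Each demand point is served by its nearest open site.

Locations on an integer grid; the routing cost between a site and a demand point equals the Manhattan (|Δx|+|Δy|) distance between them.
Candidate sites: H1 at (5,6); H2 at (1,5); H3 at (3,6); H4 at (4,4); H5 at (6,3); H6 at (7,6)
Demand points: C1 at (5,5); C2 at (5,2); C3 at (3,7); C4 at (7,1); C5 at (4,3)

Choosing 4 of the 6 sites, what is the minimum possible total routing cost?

Open {H1, H3, H4, H5}.
  C1→H1 1, C2→H5 2, C3→H3 1, C4→H5 3, C5→H4 1  ⇒ total 8.
Compare {H1, H2, H3, H5}: total 9.
Compare {H1, H3, H5, H6}: total 9.
No size-4 selection does better; minimum is 8.

8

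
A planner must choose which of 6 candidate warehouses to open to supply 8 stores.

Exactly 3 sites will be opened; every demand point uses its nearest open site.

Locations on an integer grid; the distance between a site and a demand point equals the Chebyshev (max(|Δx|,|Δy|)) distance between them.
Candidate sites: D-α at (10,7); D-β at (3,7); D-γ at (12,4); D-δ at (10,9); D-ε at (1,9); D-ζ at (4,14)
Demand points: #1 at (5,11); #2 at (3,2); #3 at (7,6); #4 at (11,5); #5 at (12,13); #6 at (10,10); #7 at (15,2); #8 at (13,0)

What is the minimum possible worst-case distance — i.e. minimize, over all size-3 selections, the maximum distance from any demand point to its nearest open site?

Open {D-β, D-γ, D-δ}.
  Farthest demand point is #2 at distance 5 (to D-β); all others are ≤ 5.
With {D-α, D-β, D-γ} the worst case is 6.
With {D-α, D-β, D-δ} the worst case is 7.
No size-3 selection achieves below 5.

5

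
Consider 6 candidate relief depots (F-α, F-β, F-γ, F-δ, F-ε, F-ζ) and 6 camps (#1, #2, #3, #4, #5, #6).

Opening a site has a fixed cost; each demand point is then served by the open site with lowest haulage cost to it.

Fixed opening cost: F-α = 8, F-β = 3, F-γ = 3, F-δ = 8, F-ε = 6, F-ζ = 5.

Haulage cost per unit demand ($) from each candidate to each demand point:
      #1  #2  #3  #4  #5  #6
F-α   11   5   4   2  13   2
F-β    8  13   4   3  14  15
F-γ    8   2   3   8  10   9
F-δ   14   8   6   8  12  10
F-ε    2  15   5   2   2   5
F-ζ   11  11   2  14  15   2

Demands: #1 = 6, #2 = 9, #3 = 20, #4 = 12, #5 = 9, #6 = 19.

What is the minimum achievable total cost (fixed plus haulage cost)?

164

Open {F-γ, F-ε, F-ζ}: assign each demand point to its cheapest open site.
  #1→F-ε 6×2=12, #2→F-γ 9×2=18, #3→F-ζ 20×2=40, #4→F-ε 12×2=24, #5→F-ε 9×2=18, #6→F-ζ 19×2=38
  haulage cost 150, fixed 14 → total 164.
Compare {F-β, F-γ, F-ε, F-ζ}: haulage cost 150 + fixed 17 = 167.
Compare {F-α, F-γ, F-ε, F-ζ}: haulage cost 150 + fixed 22 = 172.
Compare {F-γ, F-δ, F-ε, F-ζ}: haulage cost 150 + fixed 22 = 172.
All other subsets cost ≥ 167. Minimum total cost: 164.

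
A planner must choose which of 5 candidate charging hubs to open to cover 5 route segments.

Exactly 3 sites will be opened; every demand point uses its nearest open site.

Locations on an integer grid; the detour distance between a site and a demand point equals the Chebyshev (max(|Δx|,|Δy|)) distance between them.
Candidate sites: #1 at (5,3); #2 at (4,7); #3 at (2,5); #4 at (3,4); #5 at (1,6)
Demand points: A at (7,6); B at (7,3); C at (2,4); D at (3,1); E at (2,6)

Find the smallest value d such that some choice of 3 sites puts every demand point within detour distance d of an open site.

3

Open {#1, #2, #3}.
  Farthest demand point is A at detour distance 3 (to #1); all others are ≤ 3.
With {#1, #2, #4} the worst case is 3.
With {#1, #2, #5} the worst case is 3.
No size-3 selection achieves below 3.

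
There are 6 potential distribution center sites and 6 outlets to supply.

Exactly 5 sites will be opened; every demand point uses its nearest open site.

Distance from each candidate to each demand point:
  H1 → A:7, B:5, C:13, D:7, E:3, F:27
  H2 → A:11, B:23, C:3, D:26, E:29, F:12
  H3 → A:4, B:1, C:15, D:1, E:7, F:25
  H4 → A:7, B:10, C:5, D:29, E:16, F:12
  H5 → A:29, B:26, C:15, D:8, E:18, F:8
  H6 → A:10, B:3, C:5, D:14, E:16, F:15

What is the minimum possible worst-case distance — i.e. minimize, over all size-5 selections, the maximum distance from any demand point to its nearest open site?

8

Open {H1, H2, H3, H4, H5}.
  Farthest demand point is F at distance 8 (to H5); all others are ≤ 8.
With {H1, H2, H3, H5, H6} the worst case is 8.
With {H1, H2, H4, H5, H6} the worst case is 8.
No size-5 selection achieves below 8.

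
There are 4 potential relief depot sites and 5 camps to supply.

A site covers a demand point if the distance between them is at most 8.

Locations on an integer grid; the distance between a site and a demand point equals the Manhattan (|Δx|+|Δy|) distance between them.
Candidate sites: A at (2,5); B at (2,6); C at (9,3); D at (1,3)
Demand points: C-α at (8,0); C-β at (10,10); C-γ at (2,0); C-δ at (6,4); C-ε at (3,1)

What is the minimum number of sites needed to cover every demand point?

2

Coverage sets (demand points within 8 of each site):
  A: {C-γ, C-δ, C-ε}
  B: {C-γ, C-δ, C-ε}
  C: {C-α, C-β, C-δ, C-ε}
  D: {C-γ, C-δ, C-ε}
No single site covers all 5 demand points.
But {A, C} covers everything, so the minimum is 2.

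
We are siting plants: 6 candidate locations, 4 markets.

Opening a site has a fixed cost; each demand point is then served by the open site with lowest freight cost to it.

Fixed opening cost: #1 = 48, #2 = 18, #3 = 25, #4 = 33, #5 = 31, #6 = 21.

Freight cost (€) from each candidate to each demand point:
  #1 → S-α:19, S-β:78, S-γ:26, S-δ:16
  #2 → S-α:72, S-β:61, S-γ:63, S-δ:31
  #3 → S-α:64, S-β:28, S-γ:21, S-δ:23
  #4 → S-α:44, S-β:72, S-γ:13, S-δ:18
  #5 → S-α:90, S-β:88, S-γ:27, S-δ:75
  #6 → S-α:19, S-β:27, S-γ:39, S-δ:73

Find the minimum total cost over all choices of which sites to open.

131

Open {#4, #6}: assign each demand point to its cheapest open site.
  S-α→#6 19, S-β→#6 27, S-γ→#4 13, S-δ→#4 18
  freight cost 77, fixed 54 → total 131.
Compare {#3, #6}: freight cost 90 + fixed 46 = 136.
Compare {#2, #4, #6}: freight cost 77 + fixed 72 = 149.
Compare {#2, #3, #6}: freight cost 90 + fixed 64 = 154.
All other subsets cost ≥ 136. Minimum total cost: 131.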